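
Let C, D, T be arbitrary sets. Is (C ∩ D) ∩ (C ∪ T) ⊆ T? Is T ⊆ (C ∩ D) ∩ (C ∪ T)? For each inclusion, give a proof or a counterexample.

Forward inclusion. This inclusion fails. Take C = {1}, D = {1}, T = ∅; then 1 ∈ (C ∩ D) ∩ (C ∪ T) but 1 ∉ T.

Reverse inclusion. This inclusion fails. Take C = ∅, D = ∅, T = {1}; then 1 ∈ T but 1 ∉ (C ∩ D) ∩ (C ∪ T).

(⊆) fails and (⊇) fails.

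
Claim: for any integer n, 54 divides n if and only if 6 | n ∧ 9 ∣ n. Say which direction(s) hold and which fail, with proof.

Not equivalent: only (⇒) holds.

(⟹) If 54 ∣ n, write n = 54q. Since 54 = 9·6, n = 6·(9q), so 6 ∣ n; and since 54 = 6·9, n = 9·(6q), so 9 ∣ n.

(⟸) This fails: take n = 18. Both 6 ∣ 18 and 9 ∣ 18, yet 18 is not a multiple of 54 (since 18 = 0·54 + 18), so 54 ∤ 18.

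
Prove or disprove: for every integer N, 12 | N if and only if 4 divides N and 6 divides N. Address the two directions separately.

The biconditional holds.

[⇐] Suppose 4 ∣ N and 6 ∣ N. Any common multiple of 4 and 6 is a multiple of their lcm; here lcm(4, 6) = 4·6/gcd(4, 6) = 24/2 = 12, so 12 ∣ N.

[⇒] If 12 ∣ N, write N = 12q. Since 12 = 3·4, N = 4·(3q), so 4 ∣ N; and since 12 = 2·6, N = 6·(2q), so 6 ∣ N.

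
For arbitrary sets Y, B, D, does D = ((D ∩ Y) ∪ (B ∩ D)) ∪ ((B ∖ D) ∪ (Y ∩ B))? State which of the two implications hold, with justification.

(⊆) fails and (⊇) fails.

(⊆) This inclusion fails. Take Y = ∅, B = ∅, D = {1}; then 1 ∈ D but 1 ∉ ((D ∩ Y) ∪ (B ∩ D)) ∪ ((B ∖ D) ∪ (Y ∩ B)).

(⊇) This inclusion fails. Take Y = ∅, B = {1}, D = ∅; then 1 ∈ ((D ∩ Y) ∪ (B ∩ D)) ∪ ((B ∖ D) ∪ (Y ∩ B)) but 1 ∉ D.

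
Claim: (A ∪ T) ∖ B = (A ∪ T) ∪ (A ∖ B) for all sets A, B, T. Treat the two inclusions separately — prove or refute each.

(⊆) holds; (⊇) fails.

(⊆) Let x ∈ (A ∪ T) ∖ B. Then either x ∈ A and x ∉ B, T; or x ∈ T and x ∉ A, B; or x ∈ A ∩ T and x ∉ B. In each case x ∈ (A ∪ T) ∪ (A ∖ B), so (A ∪ T) ∖ B ⊆ (A ∪ T) ∪ (A ∖ B).

(⊇) This inclusion fails. Take A = {1}, B = {1}, T = ∅; then 1 ∈ (A ∪ T) ∪ (A ∖ B) but 1 ∉ (A ∪ T) ∖ B.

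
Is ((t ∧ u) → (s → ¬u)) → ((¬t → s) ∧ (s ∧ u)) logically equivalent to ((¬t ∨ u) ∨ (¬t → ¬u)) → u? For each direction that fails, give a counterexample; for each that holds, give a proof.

Only the forward implication holds.

[⇐] This fails. Under u = T, s = F, t = F, the left side is false but the right side is true.

[⇒] Assume the antecedent. If u is true, ((¬t ∨ u) ∨ (¬t → ¬u)) → u reduces to true regardless of the other variables. If u is false, the antecedent cannot hold. Either way ((¬t ∨ u) ∨ (¬t → ¬u)) → u holds.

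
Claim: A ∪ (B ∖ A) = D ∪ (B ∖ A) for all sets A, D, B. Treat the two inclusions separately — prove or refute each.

(⟹) This inclusion fails. Take A = {1}, D = ∅, B = ∅; then 1 ∈ A ∪ (B ∖ A) but 1 ∉ D ∪ (B ∖ A).

(⟸) This inclusion fails. Take A = ∅, D = {1}, B = ∅; then 1 ∈ D ∪ (B ∖ A) but 1 ∉ A ∪ (B ∖ A).

Both inclusions fail.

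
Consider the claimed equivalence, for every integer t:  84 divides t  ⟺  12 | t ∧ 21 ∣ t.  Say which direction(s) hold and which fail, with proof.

(→) If 84 ∣ t, write t = 84q. Since 84 = 7·12, t = 12·(7q), so 12 ∣ t; and since 84 = 4·21, t = 21·(4q), so 21 ∣ t.

(←) Suppose 12 ∣ t and 21 ∣ t. Any common multiple of 12 and 21 is a multiple of their lcm; here lcm(12, 21) = 12·21/gcd(12, 21) = 252/3 = 84, so 84 ∣ t.

Both directions hold.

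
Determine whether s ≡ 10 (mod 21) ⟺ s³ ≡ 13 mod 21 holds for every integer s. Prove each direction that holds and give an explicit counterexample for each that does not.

The forward direction holds; the converse fails.

[⇒] Suppose s ≡ 10 (mod 21). Write s = 21j + 10. Then (21j + 10)³ = 9261j³ + 13230j² + 6300j + 1000 = 21(441j³ + 630j² + 300j + 47) + 13, so s³ ≡ 13 (mod 21).

[⇐] This fails: take s = 13. Then 13³ = 2197 ≡ 13 (mod 21), yet 13 ≡ 13 (mod 21), not 10.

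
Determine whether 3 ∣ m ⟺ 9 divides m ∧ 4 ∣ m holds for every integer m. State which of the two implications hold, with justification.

(⇒) fails; (⇐) holds.

(→) This fails: take m = 3. Certainly 3 ∣ 3, but 9 ∤ 3.

(←) Suppose 9 ∣ m and 4 ∣ m. Any common multiple of 9 and 4 is a multiple of their lcm; here gcd(9, 4) = 1, so lcm(9, 4) = 9·4 = 36, so 36 ∣ m. Since 3 ∣ 36, it follows that 3 ∣ m.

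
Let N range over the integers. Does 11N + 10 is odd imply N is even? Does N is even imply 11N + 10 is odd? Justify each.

Neither implication holds.

Forward direction. This fails: N = 3 gives 11N + 10 = 43, which is odd, but 3 is odd, not even.

Converse. This also fails: N = 2 is even, but 11N + 10 = 32 is even, not odd.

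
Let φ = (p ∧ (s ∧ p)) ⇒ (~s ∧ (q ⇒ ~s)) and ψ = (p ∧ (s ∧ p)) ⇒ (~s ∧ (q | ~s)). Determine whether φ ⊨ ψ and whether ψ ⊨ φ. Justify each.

The biconditional holds.

[⇐] Assume the antecedent. If p is true, the antecedent forces (q = F, p = T, s = F) or (q = T, p = T, s = F), and the consequent holds there. If p is false, the consequent reduces to true regardless of the other variables. Either way the consequent holds.

[⇒] Assume the antecedent. If p is true, the antecedent forces (q = F, p = T, s = F) or (q = T, p = T, s = F), and the consequent holds there. If p is false, the consequent reduces to true regardless of the other variables. Either way the consequent holds.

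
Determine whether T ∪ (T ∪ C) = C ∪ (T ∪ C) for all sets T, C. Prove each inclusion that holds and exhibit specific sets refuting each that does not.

(⊆) Let x ∈ T ∪ (T ∪ C). Then either x ∈ T and x ∉ C; or x ∈ C and x ∉ T; or x ∈ T ∩ C. In each case x ∈ C ∪ (T ∪ C), so T ∪ (T ∪ C) ⊆ C ∪ (T ∪ C).

(⊇) Let x ∈ C ∪ (T ∪ C). Then either x ∈ T and x ∉ C; or x ∈ C and x ∉ T; or x ∈ T ∩ C. In each case x ∈ T ∪ (T ∪ C), so C ∪ (T ∪ C) ⊆ T ∪ (T ∪ C).

The two sets are equal.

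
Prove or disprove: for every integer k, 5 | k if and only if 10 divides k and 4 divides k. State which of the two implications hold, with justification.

Forward direction. This fails: take k = 5. Certainly 5 ∣ 5, but 10 ∤ 5.

Converse. Suppose 10 ∣ k and 4 ∣ k. Any common multiple of 10 and 4 is a multiple of their lcm; here lcm(10, 4) = 10·4/gcd(10, 4) = 40/2 = 20, so 20 ∣ k. Since 5 ∣ 20, it follows that 5 ∣ k.

The forward direction fails; the converse holds.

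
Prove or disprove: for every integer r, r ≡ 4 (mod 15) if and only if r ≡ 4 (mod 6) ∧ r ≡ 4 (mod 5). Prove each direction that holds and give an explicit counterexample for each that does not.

Not equivalent: only (⇐) holds.

[⇒] This fails: r = 19 gives 19 ≡ 4 (mod 15) but 19 ≡ 1 (mod 6), so the conjunction on the right does not hold.

[⇐] Conversely, if r ≡ 4 (mod 6) and r ≡ 4 (mod 5), then by the Chinese remainder theorem r ≡ 4 (mod 30). Since 4 ≡ 4 (mod 15) and 15 ∣ 30, we get r ≡ 4 (mod 15).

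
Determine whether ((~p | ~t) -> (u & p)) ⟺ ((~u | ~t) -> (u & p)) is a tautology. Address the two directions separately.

Neither direction holds.

(⟹) This fails. Under t = T, p = T, u = F, the left side is true but the right side is false.

(⟸) This fails. Under t = T, p = F, u = T, the left side is false but the right side is true.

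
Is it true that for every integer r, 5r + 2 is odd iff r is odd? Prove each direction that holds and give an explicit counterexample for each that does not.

Both implications hold.

(→) Suppose 5r + 2 is odd. Since 5 is odd, 5r and r have the same parity, so 5r + 2 ≡ r + 2 (mod 2). As 2 is even, 5r + 2 is odd exactly when r is odd. Thus r is odd.

(←) Conversely, suppose r is odd; write r = 2j + 1. Then 5r + 2 = 5·(2j + 1) + 2 = 2·5j + 7, which is odd.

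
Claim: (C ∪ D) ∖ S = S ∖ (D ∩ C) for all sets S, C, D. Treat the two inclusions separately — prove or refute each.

(⊆) This inclusion fails. Take S = ∅, C = {1}, D = ∅; then 1 ∈ (C ∪ D) ∖ S but 1 ∉ S ∖ (D ∩ C).

(⊇) This inclusion fails. Take S = {1}, C = ∅, D = ∅; then 1 ∈ S ∖ (D ∩ C) but 1 ∉ (C ∪ D) ∖ S.

(⊆) fails and (⊇) fails.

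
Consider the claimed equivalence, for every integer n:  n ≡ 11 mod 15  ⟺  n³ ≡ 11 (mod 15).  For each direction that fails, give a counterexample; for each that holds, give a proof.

The biconditional holds.

(⟹) Suppose n ≡ 11 mod 15. Write n = 15j + 11. Then (15j + 11)³ = 3375j³ + 7425j² + 5445j + 1331 = 15(225j³ + 495j² + 363j + 88) + 11, so n³ ≡ 11 (mod 15).

(⟸) Conversely, suppose n³ ≡ 11 (mod 15). The only residue r in {0, …, 14} with r³ ≡ 11 (mod 15) is r = 11, so n ≡ 11 (mod 15).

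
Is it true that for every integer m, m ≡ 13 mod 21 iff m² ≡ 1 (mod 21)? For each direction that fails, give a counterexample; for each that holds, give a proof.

Only the forward direction holds.

(←) This fails: take m = 1. Then 1² = 1 ≡ 1 (mod 21), yet 1 ≡ 1 (mod 21), not 13.

(→) Suppose m ≡ 13 mod 21. Write m = 21j + 13. Then (21j + 13)² = 441j² + 546j + 169 = 21(21j² + 26j + 8) + 1, so m² ≡ 1 (mod 21).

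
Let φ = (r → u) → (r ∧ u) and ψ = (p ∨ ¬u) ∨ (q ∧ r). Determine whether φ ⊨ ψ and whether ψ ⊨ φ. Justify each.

Neither direction holds.

Forward direction. This fails. Under p = F, u = T, r = T, q = F, the left side is true but the right side is false.

Converse. This fails. Under p = F, u = F, r = F, q = F, the left side is false but the right side is true.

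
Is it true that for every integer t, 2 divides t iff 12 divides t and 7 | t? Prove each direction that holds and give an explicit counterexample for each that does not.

Only the reverse direction holds.

Forward direction. This fails: take t = 2. Certainly 2 ∣ 2, but 12 ∤ 2.

Converse. Suppose 12 ∣ t and 7 ∣ t. Any common multiple of 12 and 7 is a multiple of their lcm; here gcd(12, 7) = 1, so lcm(12, 7) = 12·7 = 84, so 84 ∣ t. Since 2 ∣ 84, it follows that 2 ∣ t.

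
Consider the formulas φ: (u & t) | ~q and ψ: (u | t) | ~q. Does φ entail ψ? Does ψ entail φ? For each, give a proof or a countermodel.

(→) Assume the antecedent. If u is true, (u | t) | ~q reduces to true regardless of the other variables. If u is false, the antecedent forces (u = F, q = F, t = F) or (u = F, q = F, t = T), and (u | t) | ~q holds there. Either way (u | t) | ~q holds.

(←) This fails. Under u = T, q = T, t = F, the left side is false but the right side is true.

Only the forward direction holds.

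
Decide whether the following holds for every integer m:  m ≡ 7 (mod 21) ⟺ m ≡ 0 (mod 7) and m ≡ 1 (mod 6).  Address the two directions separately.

(⇒) fails; (⇐) holds.

Forward direction. This fails: m = 28 gives 28 ≡ 7 (mod 21) but 28 ≡ 4 (mod 6), so the conjunction on the right does not hold.

Converse. If m ≡ 0 (mod 7) and m ≡ 1 (mod 6), then by the Chinese remainder theorem m ≡ 7 (mod 42). Since 7 ≡ 7 (mod 21) and 21 ∣ 42, we get m ≡ 7 (mod 21).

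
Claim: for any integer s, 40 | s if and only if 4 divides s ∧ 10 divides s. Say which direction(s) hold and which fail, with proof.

(→) If 40 ∣ s, write s = 40q. Since 40 = 10·4, s = 4·(10q), so 4 ∣ s; and since 40 = 4·10, s = 10·(4q), so 10 ∣ s.

(←) This fails: take s = 20. Both 4 ∣ 20 and 10 ∣ 20, yet 20 is not a multiple of 40 (since 20 = 0·40 + 20), so 40 ∤ 20.

Only the forward direction holds.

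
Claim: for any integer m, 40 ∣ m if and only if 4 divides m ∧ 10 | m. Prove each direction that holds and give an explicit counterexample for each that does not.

The forward direction holds; the converse fails.

[⇒] If 40 ∣ m, write m = 40q. Since 40 = 10·4, m = 4·(10q), so 4 ∣ m; and since 40 = 4·10, m = 10·(4q), so 10 ∣ m.

[⇐] This fails: take m = 20. Both 4 ∣ 20 and 10 ∣ 20, yet 20 is not a multiple of 40 (since 20 = 0·40 + 20), so 40 ∤ 20.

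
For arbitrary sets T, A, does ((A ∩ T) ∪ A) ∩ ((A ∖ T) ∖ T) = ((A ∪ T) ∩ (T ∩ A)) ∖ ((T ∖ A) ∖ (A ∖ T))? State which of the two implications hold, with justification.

(⊆) fails and (⊇) fails.

(⊆) This inclusion fails. Take T = ∅, A = {1}; then 1 ∈ ((A ∩ T) ∪ A) ∩ ((A ∖ T) ∖ T) but 1 ∉ ((A ∪ T) ∩ (T ∩ A)) ∖ ((T ∖ A) ∖ (A ∖ T)).

(⊇) This inclusion fails. Take T = {1}, A = {1}; then 1 ∈ ((A ∪ T) ∩ (T ∩ A)) ∖ ((T ∖ A) ∖ (A ∖ T)) but 1 ∉ ((A ∩ T) ∪ A) ∩ ((A ∖ T) ∖ T).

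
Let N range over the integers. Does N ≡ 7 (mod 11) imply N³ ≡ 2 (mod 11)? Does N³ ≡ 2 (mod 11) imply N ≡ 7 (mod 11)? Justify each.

Equivalent; both directions hold.

[⇒] Suppose N ≡ 7 (mod 11). Write N = 11j + 7. Then (11j + 7)³ = 1331j³ + 2541j² + 1617j + 343 = 11(121j³ + 231j² + 147j + 31) + 2, so N³ ≡ 2 (mod 11).

[⇐] For the converse, argue contrapositively. If N ≢ 7 (mod 11), then N is congruent to one of 0, 1, 2, 3, 4, 5, 6, 8, 9, 10 modulo 11, and these give N³ ≡ 0, 1, 8, 5, 9, 4, 7, 6, 3, 10 respectively — never 2.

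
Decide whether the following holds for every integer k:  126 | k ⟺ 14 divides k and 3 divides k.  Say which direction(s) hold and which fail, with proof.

Not equivalent: only (⇒) holds.

(←) This fails: take k = 42. Both 14 ∣ 42 and 3 ∣ 42, yet 42 is not a multiple of 126 (since 42 = 0·126 + 42), so 126 ∤ 42.

(→) If 126 ∣ k, write k = 126q. Since 126 = 9·14, k = 14·(9q), so 14 ∣ k; and since 126 = 42·3, k = 3·(42q), so 3 ∣ k.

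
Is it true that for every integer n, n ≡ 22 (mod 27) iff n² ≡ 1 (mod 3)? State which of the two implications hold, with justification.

(⟹) Suppose n ≡ 22 (mod 27). Then n² ≡ 22² = 484 (mod 27), and since 3 ∣ 27, also n² ≡ 1 (mod 3).

(⟸) This fails: take n = 1. Then 1² = 1 ≡ 1 (mod 3), yet 1 ≡ 1 (mod 27), not 22.

Not equivalent: only (⇒) holds.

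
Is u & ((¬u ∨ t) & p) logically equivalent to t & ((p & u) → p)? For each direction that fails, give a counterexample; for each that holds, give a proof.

Not equivalent: only (⇒) holds.

Forward direction. Assume the antecedent. If t is true, t & ((p & u) → p) reduces to true regardless of the other variables. If t is false, the antecedent cannot hold. Either way t & ((p & u) → p) holds.

Converse. This fails. Under t = T, p = F, u = F, the left side is false but the right side is true.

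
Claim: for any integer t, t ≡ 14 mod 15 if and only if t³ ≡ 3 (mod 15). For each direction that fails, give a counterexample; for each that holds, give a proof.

[⇒] This fails: take t = 14. Then 14 ≡ 14 (mod 15), but 14³ = 2744 ≡ 14 (mod 15), not 3.

[⇐] This fails: take t = 12. Then 12³ = 1728 ≡ 3 (mod 15), yet 12 ≡ 12 (mod 15), not 14.

Neither direction holds.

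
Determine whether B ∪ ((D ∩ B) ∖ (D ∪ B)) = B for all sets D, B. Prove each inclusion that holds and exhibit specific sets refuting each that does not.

Reverse inclusion. Let x ∈ B. Then either x ∈ B and x ∉ D; or x ∈ D ∩ B. In each case x ∈ B ∪ ((D ∩ B) ∖ (D ∪ B)), so B ⊆ B ∪ ((D ∩ B) ∖ (D ∪ B)).

Forward inclusion. Let x ∈ B ∪ ((D ∩ B) ∖ (D ∪ B)). Then either x ∈ B and x ∉ D; or x ∈ D ∩ B. In each case x ∈ B, so B ∪ ((D ∩ B) ∖ (D ∪ B)) ⊆ B.

Both inclusions hold.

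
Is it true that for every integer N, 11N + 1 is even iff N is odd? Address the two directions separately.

Equivalent; both directions hold.

(⇐) Suppose N is odd; write N = 2j + 1. Then 11N + 1 = 11·(2j + 1) + 1 = 2·11j + 12, which is even.

(⇒) Suppose 11N + 1 is even. Since 11 is odd, 11N and N have the same parity, so 11N + 1 ≡ N + 1 (mod 2). As 1 is odd, 11N + 1 is even exactly when N is odd. Thus N is odd.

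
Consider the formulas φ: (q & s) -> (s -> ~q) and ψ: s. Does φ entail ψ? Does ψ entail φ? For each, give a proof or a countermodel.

[⇒] This fails. Under s = F, q = F, the left side is true but the right side is false.

[⇐] This fails. Under s = T, q = T, the left side is false but the right side is true.

(⇒) fails and (⇐) fails.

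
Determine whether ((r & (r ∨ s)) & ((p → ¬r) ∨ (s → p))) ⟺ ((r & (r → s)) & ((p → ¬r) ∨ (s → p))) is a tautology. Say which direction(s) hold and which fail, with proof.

(⇒) This fails. Under p = F, r = T, s = F, the left side is true but the right side is false.

(⇐) Assume the antecedent. If p is true, the antecedent forces (p = T, r = T, s = T), and the consequent holds there. If p is false, the antecedent forces (p = F, r = T, s = T), and the consequent holds there. Either way the consequent holds.

(⇒) fails; (⇐) holds.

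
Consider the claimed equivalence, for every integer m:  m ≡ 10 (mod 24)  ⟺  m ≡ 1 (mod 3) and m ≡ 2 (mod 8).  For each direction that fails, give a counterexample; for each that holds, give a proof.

The biconditional holds.

(←) If m ≡ 1 (mod 3) and m ≡ 2 (mod 8), then by the Chinese remainder theorem m ≡ 10 (mod 24). This is exactly m ≡ 10 (mod 24).

(→) Suppose m ≡ 10 (mod 24); write m = 24j + 10. Since 3 ∣ 24, reducing mod 3 gives m ≡ 10 ≡ 1 (mod 3); since 8 ∣ 24, reducing mod 8 gives m ≡ 10 ≡ 2 (mod 8).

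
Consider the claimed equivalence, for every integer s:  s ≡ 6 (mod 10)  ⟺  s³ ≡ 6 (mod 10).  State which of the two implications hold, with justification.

Both directions hold; the statement is true.

(⇒) Suppose s ≡ 6 (mod 10). Write s = 10j + 6. Then (10j + 6)³ = 1000j³ + 1800j² + 1080j + 216 = 10(100j³ + 180j² + 108j + 21) + 6, so s³ ≡ 6 (mod 10).

(⇐) Conversely, suppose s³ ≡ 6 (mod 10). The only residue r in {0, …, 9} with r³ ≡ 6 (mod 10) is r = 6, so s ≡ 6 (mod 10).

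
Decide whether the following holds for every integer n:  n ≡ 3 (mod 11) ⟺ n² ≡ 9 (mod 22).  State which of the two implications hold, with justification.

Both directions fail.

(⟹) This fails: take n = 14. Then 14 ≡ 3 (mod 11), but 14² = 196 ≡ 20 (mod 22), not 9.

(⟸) This fails: take n = 19. Then 19² = 361 ≡ 9 (mod 22), yet 19 ≡ 8 (mod 11), not 3.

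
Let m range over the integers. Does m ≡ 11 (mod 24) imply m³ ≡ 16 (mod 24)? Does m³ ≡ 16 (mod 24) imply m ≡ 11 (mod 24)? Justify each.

Forward direction. This fails: take m = 11. Then 11 ≡ 11 (mod 24), but 11³ = 1331 ≡ 11 (mod 24), not 16.

Converse. This fails: take m = 4. Then 4³ = 64 ≡ 16 (mod 24), yet 4 ≡ 4 (mod 24), not 11.

Both directions fail.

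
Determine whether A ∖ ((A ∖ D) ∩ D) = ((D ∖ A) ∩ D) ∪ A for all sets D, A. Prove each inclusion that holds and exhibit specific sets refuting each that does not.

(⊆) Let x ∈ A ∖ ((A ∖ D) ∩ D). Then either x ∈ A and x ∉ D; or x ∈ D ∩ A. In each case x ∈ ((D ∖ A) ∩ D) ∪ A, so A ∖ ((A ∖ D) ∩ D) ⊆ ((D ∖ A) ∩ D) ∪ A.

(⊇) This inclusion fails. Take D = {1}, A = ∅; then 1 ∈ ((D ∖ A) ∩ D) ∪ A but 1 ∉ A ∖ ((A ∖ D) ∩ D).

(⊆) holds; (⊇) fails.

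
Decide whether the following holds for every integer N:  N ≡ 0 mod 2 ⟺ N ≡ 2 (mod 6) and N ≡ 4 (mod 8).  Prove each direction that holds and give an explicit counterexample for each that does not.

(⇐) If N ≡ 2 (mod 6) and N ≡ 4 (mod 8), then by the Chinese remainder theorem N ≡ 20 (mod 24). Since 20 ≡ 0 (mod 2) and 2 ∣ 24, we get N ≡ 0 (mod 2).

(⇒) This fails: N = 0 gives 0 ≡ 0 (mod 2) but 0 ≡ 0 (mod 6), so the conjunction on the right does not hold.

Not equivalent: only (⇐) holds.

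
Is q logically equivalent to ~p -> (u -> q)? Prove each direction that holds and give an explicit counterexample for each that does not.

(⇐) This fails. Under q = F, p = F, u = F, the left side is false but the right side is true.

(⇒) Assume the antecedent. If q is true, ~p -> (u -> q) reduces to true regardless of the other variables. If q is false, the antecedent cannot hold. Either way ~p -> (u -> q) holds.

Only the forward implication holds.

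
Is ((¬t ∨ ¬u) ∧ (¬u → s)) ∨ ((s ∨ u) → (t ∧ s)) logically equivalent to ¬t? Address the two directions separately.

[⇒] This fails. Under u = F, s = F, t = T, the left side is true but the right side is false.

[⇐] Assume the antecedent. If u is true, the antecedent forces (u = T, s = F, t = F) or (u = T, s = T, t = F), and the consequent holds there. If u is false, the consequent reduces to true regardless of the other variables. Either way the consequent holds.

Only the converse holds.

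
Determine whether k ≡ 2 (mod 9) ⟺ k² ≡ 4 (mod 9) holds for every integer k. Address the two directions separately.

(→) Suppose k ≡ 2 (mod 9). Write k = 9j + 2. Then (9j + 2)² = 81j² + 36j + 4 = 9(9j² + 4j) + 4, so k² ≡ 4 (mod 9).

(←) This fails: take k = 7. Then 7² = 49 ≡ 4 (mod 9), yet 7 ≡ 7 (mod 9), not 2.

Not equivalent: only (⇒) holds.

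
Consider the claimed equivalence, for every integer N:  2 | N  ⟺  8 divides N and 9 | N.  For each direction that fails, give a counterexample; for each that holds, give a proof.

(⇒) fails; (⇐) holds.

(←) Suppose 8 ∣ N and 9 ∣ N. Any common multiple of 8 and 9 is a multiple of their lcm; here gcd(8, 9) = 1, so lcm(8, 9) = 8·9 = 72, so 72 ∣ N. Since 2 ∣ 72, it follows that 2 ∣ N.

(→) This fails: take N = 2. Certainly 2 ∣ 2, but 8 ∤ 2.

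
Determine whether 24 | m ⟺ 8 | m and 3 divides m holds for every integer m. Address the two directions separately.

(⟸) Suppose 8 ∣ m and 3 ∣ m. Any common multiple of 8 and 3 is a multiple of their lcm; here gcd(8, 3) = 1, so lcm(8, 3) = 8·3 = 24, so 24 ∣ m.

(⟹) If 24 ∣ m, write m = 24q. Since 24 = 3·8, m = 8·(3q), so 8 ∣ m; and since 24 = 8·3, m = 3·(8q), so 3 ∣ m.

Equivalent; both directions hold.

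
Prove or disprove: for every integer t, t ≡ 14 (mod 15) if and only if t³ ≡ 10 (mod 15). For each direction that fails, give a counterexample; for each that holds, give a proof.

Neither direction holds.

(⟹) This fails: take t = 14. Then 14 ≡ 14 (mod 15), but 14³ = 2744 ≡ 14 (mod 15), not 10.

(⟸) This fails: take t = 10. Then 10³ = 1000 ≡ 10 (mod 15), yet 10 ≡ 10 (mod 15), not 14.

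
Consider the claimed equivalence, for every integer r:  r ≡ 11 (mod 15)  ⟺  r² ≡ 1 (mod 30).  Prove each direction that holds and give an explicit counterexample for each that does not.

Neither direction holds.

(⟹) This fails: take r = 26. Then 26 ≡ 11 (mod 15), but 26² = 676 ≡ 16 (mod 30), not 1.

(⟸) This fails: take r = 1. Then 1² = 1 ≡ 1 (mod 30), yet 1 ≡ 1 (mod 15), not 11.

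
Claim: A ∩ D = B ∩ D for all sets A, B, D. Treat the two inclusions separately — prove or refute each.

Both inclusions fail.

Forward inclusion. This inclusion fails. Take A = {1}, B = ∅, D = {1}; then 1 ∈ A ∩ D but 1 ∉ B ∩ D.

Reverse inclusion. This inclusion fails. Take A = ∅, B = {1}, D = {1}; then 1 ∈ B ∩ D but 1 ∉ A ∩ D.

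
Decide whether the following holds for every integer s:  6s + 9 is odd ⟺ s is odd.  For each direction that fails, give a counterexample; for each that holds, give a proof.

(⇒) fails; (⇐) holds.

(⇒) This fails: take s = 2. Then 6s + 9 = 21, which is odd, yet s = 2 is even, not odd.

(⇐) Suppose s is odd. Since 6 is even, 6s is even for every s, so 6s + 9 has the same parity as 9, which is odd. Hence 6s + 9 is odd.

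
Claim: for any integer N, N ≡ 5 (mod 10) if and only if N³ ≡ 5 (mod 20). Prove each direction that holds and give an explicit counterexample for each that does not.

(⇒) fails; (⇐) holds.

[⇐] The residues r modulo 20 with r³ ≡ 5 (mod 20) are exactly {5}, and each is ≡ 5 (mod 10).

[⇒] This fails: take N = 15. Then 15 ≡ 5 (mod 10), but 15³ = 3375 ≡ 15 (mod 20), not 5.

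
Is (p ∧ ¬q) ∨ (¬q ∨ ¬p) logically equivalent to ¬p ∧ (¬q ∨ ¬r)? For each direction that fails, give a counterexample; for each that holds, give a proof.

Not equivalent: only (⇐) holds.

(⇐) Assume the antecedent. If q is true, the antecedent forces (q = T, p = F, r = F), and (p ∧ ¬q) ∨ (¬q ∨ ¬p) holds there. If q is false, (p ∧ ¬q) ∨ (¬q ∨ ¬p) reduces to true regardless of the other variables. Either way (p ∧ ¬q) ∨ (¬q ∨ ¬p) holds.

(⇒) This fails. Under q = F, p = T, r = F, the left side is true but the right side is false.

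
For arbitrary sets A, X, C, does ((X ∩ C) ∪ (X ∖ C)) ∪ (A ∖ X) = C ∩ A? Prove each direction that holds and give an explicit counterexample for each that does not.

(⊆) fails; (⊇) holds.

(⟹) This inclusion fails. Take A = {1}, X = ∅, C = ∅; then 1 ∈ ((X ∩ C) ∪ (X ∖ C)) ∪ (A ∖ X) but 1 ∉ C ∩ A.

(⟸) Let x ∈ C ∩ A. Then either x ∈ A ∩ C and x ∉ X; or x ∈ A ∩ X ∩ C. In each case x ∈ ((X ∩ C) ∪ (X ∖ C)) ∪ (A ∖ X), so C ∩ A ⊆ ((X ∩ C) ∪ (X ∖ C)) ∪ (A ∖ X).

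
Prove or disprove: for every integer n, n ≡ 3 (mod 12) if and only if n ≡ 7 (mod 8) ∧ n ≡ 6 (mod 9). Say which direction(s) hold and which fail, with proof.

[⇐] If n ≡ 7 (mod 8) and n ≡ 6 (mod 9), then by the Chinese remainder theorem n ≡ 15 (mod 72). Since 15 ≡ 3 (mod 12) and 12 ∣ 72, we get n ≡ 3 (mod 12).

[⇒] This fails: n = 3 gives 3 ≡ 3 (mod 12) but 3 ≡ 3 (mod 8), so the conjunction on the right does not hold.

Only the converse holds.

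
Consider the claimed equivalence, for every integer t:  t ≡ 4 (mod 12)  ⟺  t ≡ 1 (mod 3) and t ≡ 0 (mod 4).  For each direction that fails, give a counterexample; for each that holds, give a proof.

[⇒] Suppose t ≡ 4 (mod 12); write t = 12j + 4. Since 3 ∣ 12, reducing mod 3 gives t ≡ 4 ≡ 1 (mod 3); since 4 ∣ 12, reducing mod 4 gives t ≡ 4 ≡ 0 (mod 4).

[⇐] Conversely, if t ≡ 1 (mod 3) and t ≡ 0 (mod 4), then by the Chinese remainder theorem t ≡ 4 (mod 12). This is exactly t ≡ 4 (mod 12).

The biconditional holds.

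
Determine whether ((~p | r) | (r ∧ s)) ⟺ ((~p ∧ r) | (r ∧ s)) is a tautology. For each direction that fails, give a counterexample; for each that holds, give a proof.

(←) Assume the antecedent. If s is true, the antecedent forces (s = T, p = F, r = T) or (s = T, p = T, r = T), and (~p | r) | (r ∧ s) holds there. If s is false, the antecedent forces (s = F, p = F, r = T), and (~p | r) | (r ∧ s) holds there. Either way (~p | r) | (r ∧ s) holds.

(→) This fails. Under s = F, p = F, r = F, the left side is true but the right side is false.

The forward direction fails; the converse holds.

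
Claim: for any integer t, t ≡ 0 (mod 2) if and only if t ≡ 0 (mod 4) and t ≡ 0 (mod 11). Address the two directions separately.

(⇒) This fails: t = 2 gives 2 ≡ 0 (mod 2) but 2 ≡ 2 (mod 4), so the conjunction on the right does not hold.

(⇐) Conversely, if t ≡ 0 (mod 4) and t ≡ 0 (mod 11), then by the Chinese remainder theorem t ≡ 0 (mod 44). Since 0 ≡ 0 (mod 2) and 2 ∣ 44, we get t ≡ 0 (mod 2).

Only the reverse direction holds.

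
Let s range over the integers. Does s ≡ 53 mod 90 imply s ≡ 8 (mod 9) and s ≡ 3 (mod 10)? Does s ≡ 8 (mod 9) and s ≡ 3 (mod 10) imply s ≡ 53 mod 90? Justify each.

(⟸) If s ≡ 8 (mod 9) and s ≡ 3 (mod 10), then by the Chinese remainder theorem s ≡ 53 (mod 90). This is exactly s ≡ 53 (mod 90).

(⟹) Suppose s ≡ 53 (mod 90); write s = 90j + 53. Since 9 ∣ 90, reducing mod 9 gives s ≡ 53 ≡ 8 (mod 9); since 10 ∣ 90, reducing mod 10 gives s ≡ 53 ≡ 3 (mod 10).

Equivalent; both directions hold.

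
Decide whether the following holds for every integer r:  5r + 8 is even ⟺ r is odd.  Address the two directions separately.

Forward direction. This fails: r = 6 gives 5r + 8 = 38, which is even, but 6 is even, not odd.

Converse. This also fails: r = 3 is odd, but 5r + 8 = 23 is odd, not even.

(⇒) fails and (⇐) fails.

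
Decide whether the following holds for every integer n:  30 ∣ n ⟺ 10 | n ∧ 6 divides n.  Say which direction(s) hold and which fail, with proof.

(⇒) If 30 ∣ n, write n = 30q. Since 30 = 3·10, n = 10·(3q), so 10 ∣ n; and since 30 = 5·6, n = 6·(5q), so 6 ∣ n.

(⇐) Suppose 10 ∣ n and 6 ∣ n. Any common multiple of 10 and 6 is a multiple of their lcm; here lcm(10, 6) = 10·6/gcd(10, 6) = 60/2 = 30, so 30 ∣ n.

Both directions hold; the statement is true.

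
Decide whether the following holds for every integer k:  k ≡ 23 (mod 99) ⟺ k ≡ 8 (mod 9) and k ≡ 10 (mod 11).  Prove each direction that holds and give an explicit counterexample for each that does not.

Both directions fail.

Forward direction. This fails: k = 23 gives 23 ≡ 23 (mod 99) but 23 ≡ 5 (mod 9), so the conjunction on the right does not hold.

Converse. This fails: k = 98 satisfies both congruences on the right (98 ≡ 8 mod 9 and 98 ≡ 10 mod 11) yet 98 ≡ 98 (mod 99), not 23.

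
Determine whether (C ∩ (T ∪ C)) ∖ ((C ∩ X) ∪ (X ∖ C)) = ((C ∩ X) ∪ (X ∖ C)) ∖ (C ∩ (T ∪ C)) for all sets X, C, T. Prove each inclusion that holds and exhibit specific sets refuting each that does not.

(⊆) This inclusion fails. Take X = ∅, C = {1}, T = ∅; then 1 ∈ (C ∩ (T ∪ C)) ∖ ((C ∩ X) ∪ (X ∖ C)) but 1 ∉ ((C ∩ X) ∪ (X ∖ C)) ∖ (C ∩ (T ∪ C)).

(⊇) This inclusion fails. Take X = {1}, C = ∅, T = ∅; then 1 ∈ ((C ∩ X) ∪ (X ∖ C)) ∖ (C ∩ (T ∪ C)) but 1 ∉ (C ∩ (T ∪ C)) ∖ ((C ∩ X) ∪ (X ∖ C)).

(⊆) fails and (⊇) fails.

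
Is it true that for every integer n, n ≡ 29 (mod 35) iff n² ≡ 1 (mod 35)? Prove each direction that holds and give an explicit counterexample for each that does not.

The forward direction holds; the converse fails.

(⟸) This fails: take n = 1. Then 1² = 1 ≡ 1 (mod 35), yet 1 ≡ 1 (mod 35), not 29.

(⟹) Suppose n ≡ 29 (mod 35). Write n = 35j + 29. Then (35j + 29)² = 1225j² + 2030j + 841 = 35(35j² + 58j + 24) + 1, so n² ≡ 1 (mod 35).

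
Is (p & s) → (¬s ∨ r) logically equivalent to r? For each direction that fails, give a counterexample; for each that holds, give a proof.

Only the reverse direction holds.

[⇒] This fails. Under s = F, r = F, p = F, the left side is true but the right side is false.

[⇐] Assume the antecedent. If s is true, the antecedent forces (s = T, r = T, p = F) or (s = T, r = T, p = T), and (p & s) → (¬s ∨ r) holds there. If s is false, (p & s) → (¬s ∨ r) reduces to true regardless of the other variables. Either way (p & s) → (¬s ∨ r) holds.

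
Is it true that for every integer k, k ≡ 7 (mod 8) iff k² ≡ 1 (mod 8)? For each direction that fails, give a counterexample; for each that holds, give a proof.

[⇒] Suppose k ≡ 7 (mod 8). Write k = 8j + 7. Then (8j + 7)² = 64j² + 112j + 49 = 8(8j² + 14j + 6) + 1, so k² ≡ 1 (mod 8).

[⇐] This fails: take k = 1. Then 1² = 1 ≡ 1 (mod 8), yet 1 ≡ 1 (mod 8), not 7.

(⇒) holds; (⇐) fails.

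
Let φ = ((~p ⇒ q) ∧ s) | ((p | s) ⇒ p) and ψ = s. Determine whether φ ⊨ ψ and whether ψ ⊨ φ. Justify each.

Neither direction holds.

(→) This fails. Under q = F, p = F, s = F, the left side is true but the right side is false.

(←) This fails. Under q = F, p = F, s = T, the left side is false but the right side is true.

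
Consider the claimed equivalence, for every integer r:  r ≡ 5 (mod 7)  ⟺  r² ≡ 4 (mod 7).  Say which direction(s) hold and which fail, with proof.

The forward direction holds; the converse fails.

[⇒] Suppose r ≡ 5 (mod 7). Write r = 7j + 5. Then (7j + 5)² = 49j² + 70j + 25 = 7(7j² + 10j + 3) + 4, so r² ≡ 4 (mod 7).

[⇐] This fails: take r = 2. Then 2² = 4 ≡ 4 (mod 7), yet 2 ≡ 2 (mod 7), not 5.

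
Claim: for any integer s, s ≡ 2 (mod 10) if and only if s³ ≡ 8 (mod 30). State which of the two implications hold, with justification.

Only the converse holds.

(←) The residues r modulo 30 with r³ ≡ 8 (mod 30) are exactly {2}, and each is ≡ 2 (mod 10).

(→) This fails: take s = 12. Then 12 ≡ 2 (mod 10), but 12³ = 1728 ≡ 18 (mod 30), not 8.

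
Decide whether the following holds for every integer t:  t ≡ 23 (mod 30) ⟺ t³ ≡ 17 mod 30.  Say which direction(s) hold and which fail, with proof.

Both directions hold; the statement is true.

[⇒] Suppose t ≡ 23 (mod 30). Write t = 30j + 23. Then (30j + 23)³ = 27000j³ + 62100j² + 47610j + 12167 = 30(900j³ + 2070j² + 1587j + 405) + 17, so t³ ≡ 17 (mod 30).

[⇐] Conversely, suppose t³ ≡ 17 (mod 30). The only residue r in {0, …, 29} with r³ ≡ 17 (mod 30) is r = 23, so t ≡ 23 (mod 30).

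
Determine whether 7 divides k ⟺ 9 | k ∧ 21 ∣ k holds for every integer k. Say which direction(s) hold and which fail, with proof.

Forward direction. This fails: take k = 7. Certainly 7 ∣ 7, but 9 ∤ 7.

Converse. Suppose 9 ∣ k and 21 ∣ k. Any common multiple of 9 and 21 is a multiple of their lcm; here lcm(9, 21) = 9·21/gcd(9, 21) = 189/3 = 63, so 63 ∣ k. Since 7 ∣ 63, it follows that 7 ∣ k.

Only the reverse direction holds.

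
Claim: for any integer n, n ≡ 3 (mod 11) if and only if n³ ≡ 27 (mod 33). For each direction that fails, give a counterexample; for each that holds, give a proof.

(⇒) This fails: take n = 14. Then 14 ≡ 3 (mod 11), but 14³ = 2744 ≡ 5 (mod 33), not 27.

(⇐) Conversely, the residues r modulo 33 with r³ ≡ 27 (mod 33) are exactly {3}, and each is ≡ 3 (mod 11).

The forward direction fails; the converse holds.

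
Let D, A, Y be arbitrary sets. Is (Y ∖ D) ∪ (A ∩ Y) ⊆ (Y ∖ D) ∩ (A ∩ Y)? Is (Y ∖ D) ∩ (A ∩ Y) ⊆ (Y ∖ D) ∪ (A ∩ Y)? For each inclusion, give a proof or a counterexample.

The sets are not equal: only the reverse inclusion holds.

Forward inclusion. This inclusion fails. Take D = ∅, A = ∅, Y = {1}; then 1 ∈ (Y ∖ D) ∪ (A ∩ Y) but 1 ∉ (Y ∖ D) ∩ (A ∩ Y).

Reverse inclusion. Let x ∈ (Y ∖ D) ∩ (A ∩ Y). Then x ∈ A ∩ Y and x ∉ D, from which x ∈ (Y ∖ D) ∪ (A ∩ Y).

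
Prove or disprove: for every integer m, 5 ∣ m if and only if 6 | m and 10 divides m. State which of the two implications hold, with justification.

(⇒) fails; (⇐) holds.

(⟹) This fails: take m = 5. Certainly 5 ∣ 5, but 6 ∤ 5.

(⟸) Suppose 6 ∣ m and 10 ∣ m. Any common multiple of 6 and 10 is a multiple of their lcm; here lcm(6, 10) = 6·10/gcd(6, 10) = 60/2 = 30, so 30 ∣ m. Since 5 ∣ 30, it follows that 5 ∣ m.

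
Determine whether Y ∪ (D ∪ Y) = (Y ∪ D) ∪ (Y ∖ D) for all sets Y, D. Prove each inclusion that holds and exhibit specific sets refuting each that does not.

The two sets are equal.

(⊆) Let x ∈ Y ∪ (D ∪ Y). Then either x ∈ Y and x ∉ D; or x ∈ D and x ∉ Y; or x ∈ Y ∩ D. In each case x ∈ (Y ∪ D) ∪ (Y ∖ D), so Y ∪ (D ∪ Y) ⊆ (Y ∪ D) ∪ (Y ∖ D).

(⊇) Let x ∈ (Y ∪ D) ∪ (Y ∖ D). Then either x ∈ Y and x ∉ D; or x ∈ D and x ∉ Y; or x ∈ Y ∩ D. In each case x ∈ Y ∪ (D ∪ Y), so (Y ∪ D) ∪ (Y ∖ D) ⊆ Y ∪ (D ∪ Y).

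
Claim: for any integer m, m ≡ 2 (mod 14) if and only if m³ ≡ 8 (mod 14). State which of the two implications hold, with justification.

(⇒) holds; (⇐) fails.

Forward direction. Suppose m ≡ 2 (mod 14). Write m = 14j + 2. Then (14j + 2)³ = 2744j³ + 1176j² + 168j + 8 = 14(196j³ + 84j² + 12j) + 8, so m³ ≡ 8 (mod 14).

Converse. This fails: take m = 4. Then 4³ = 64 ≡ 8 (mod 14), yet 4 ≡ 4 (mod 14), not 2.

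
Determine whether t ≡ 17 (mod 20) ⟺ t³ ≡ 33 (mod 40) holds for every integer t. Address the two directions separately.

Only the converse holds.

(⇒) This fails: take t = 37. Then 37 ≡ 17 (mod 20), but 37³ = 50653 ≡ 13 (mod 40), not 33.

(⇐) Conversely, the residues r modulo 40 with r³ ≡ 33 (mod 40) are exactly {17}, and each is ≡ 17 (mod 20).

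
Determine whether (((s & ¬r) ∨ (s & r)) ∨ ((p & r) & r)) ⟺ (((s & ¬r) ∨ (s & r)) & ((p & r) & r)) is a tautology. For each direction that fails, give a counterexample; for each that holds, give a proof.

[⇒] This fails. Under p = F, s = T, r = F, the left side is true but the right side is false.

[⇐] Assume the antecedent. If p is true, the antecedent forces (p = T, s = T, r = T), and the consequent holds there. If p is false, the antecedent cannot hold. Either way the consequent holds.

Not equivalent: only (⇐) holds.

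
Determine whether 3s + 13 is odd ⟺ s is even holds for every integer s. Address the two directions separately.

Both implications hold.

(⟹) Suppose 3s + 13 is odd. Since 3 is odd, 3s and s have the same parity, so 3s + 13 ≡ s + 13 (mod 2). As 13 is odd, 3s + 13 is odd exactly when s is even. Thus s is even.

(⟸) Conversely, suppose s is even; write s = 2j. Then 3s + 13 = 3·(2j) + 13 = 2·3j + 13, which is odd.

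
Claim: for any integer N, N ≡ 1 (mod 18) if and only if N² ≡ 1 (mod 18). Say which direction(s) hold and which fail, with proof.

(→) Suppose N ≡ 1 (mod 18). Write N = 18j + 1. Then (18j + 1)² = 324j² + 36j + 1 = 18(18j² + 2j) + 1, so N² ≡ 1 (mod 18).

(←) This fails: take N = 17. Then 17² = 289 ≡ 1 (mod 18), yet 17 ≡ 17 (mod 18), not 1.

(⇒) holds; (⇐) fails.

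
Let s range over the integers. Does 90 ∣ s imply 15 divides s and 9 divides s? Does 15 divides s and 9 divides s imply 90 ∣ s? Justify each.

(⟹) If 90 ∣ s, write s = 90q. Since 90 = 6·15, s = 15·(6q), so 15 ∣ s; and since 90 = 10·9, s = 9·(10q), so 9 ∣ s.

(⟸) This fails: take s = 45. Both 15 ∣ 45 and 9 ∣ 45, yet 45 is not a multiple of 90 (since 45 = 0·90 + 45), so 90 ∤ 45.

Not equivalent: only (⇒) holds.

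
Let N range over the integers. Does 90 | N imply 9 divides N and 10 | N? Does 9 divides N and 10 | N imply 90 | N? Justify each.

(→) If 90 ∣ N, write N = 90q. Since 90 = 10·9, N = 9·(10q), so 9 ∣ N; and since 90 = 9·10, N = 10·(9q), so 10 ∣ N.

(←) Suppose 9 ∣ N and 10 ∣ N. Any common multiple of 9 and 10 is a multiple of their lcm; here gcd(9, 10) = 1, so lcm(9, 10) = 9·10 = 90, so 90 ∣ N.

Equivalent; both directions hold.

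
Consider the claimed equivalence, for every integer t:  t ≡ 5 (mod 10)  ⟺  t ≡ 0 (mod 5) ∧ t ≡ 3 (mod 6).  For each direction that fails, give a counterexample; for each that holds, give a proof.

(←) If t ≡ 0 (mod 5) and t ≡ 3 (mod 6), then by the Chinese remainder theorem t ≡ 15 (mod 30). Since 15 ≡ 5 (mod 10) and 10 ∣ 30, we get t ≡ 5 (mod 10).

(→) This fails: t = 25 gives 25 ≡ 5 (mod 10) but 25 ≡ 1 (mod 6), so the conjunction on the right does not hold.

(⇒) fails; (⇐) holds.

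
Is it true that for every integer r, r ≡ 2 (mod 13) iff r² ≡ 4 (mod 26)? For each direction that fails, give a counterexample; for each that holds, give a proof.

(⇒) fails and (⇐) fails.

(⇒) This fails: take r = 15. Then 15 ≡ 2 (mod 13), but 15² = 225 ≡ 17 (mod 26), not 4.

(⇐) This fails: take r = 24. Then 24² = 576 ≡ 4 (mod 26), yet 24 ≡ 11 (mod 13), not 2.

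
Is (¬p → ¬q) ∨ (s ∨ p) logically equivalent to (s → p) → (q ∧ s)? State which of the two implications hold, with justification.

Only the reverse direction holds.

(⇒) This fails. Under p = F, q = F, s = F, the left side is true but the right side is false.

(⇐) Assume the antecedent. If p is true, (¬p → ¬q) ∨ (s ∨ p) reduces to true regardless of the other variables. If p is false, the antecedent forces (p = F, q = F, s = T) or (p = F, q = T, s = T), and (¬p → ¬q) ∨ (s ∨ p) holds there. Either way (¬p → ¬q) ∨ (s ∨ p) holds.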